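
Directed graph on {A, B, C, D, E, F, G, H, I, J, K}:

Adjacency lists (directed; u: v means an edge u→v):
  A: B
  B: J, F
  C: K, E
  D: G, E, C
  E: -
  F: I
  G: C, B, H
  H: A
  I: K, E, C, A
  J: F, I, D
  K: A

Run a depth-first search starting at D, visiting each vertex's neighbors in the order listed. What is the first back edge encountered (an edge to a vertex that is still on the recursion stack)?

DFS from D (visiting each vertex's neighbors in the order listed); mark gray on enter, black on exit:
D gray
  G gray
    C gray
      K gray
        A gray
          B gray
            J gray
              F gray
                I gray
                  I→K: K is gray → back edge
First back edge: I → K.

I→K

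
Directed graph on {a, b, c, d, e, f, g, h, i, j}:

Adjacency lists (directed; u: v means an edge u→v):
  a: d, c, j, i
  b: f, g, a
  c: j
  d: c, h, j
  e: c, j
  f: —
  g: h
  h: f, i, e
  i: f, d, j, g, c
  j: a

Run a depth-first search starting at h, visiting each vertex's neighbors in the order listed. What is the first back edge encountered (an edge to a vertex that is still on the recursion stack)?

a→d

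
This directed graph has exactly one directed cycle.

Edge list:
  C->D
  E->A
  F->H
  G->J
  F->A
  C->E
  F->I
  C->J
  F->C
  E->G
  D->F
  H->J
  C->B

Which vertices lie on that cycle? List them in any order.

DFS with gray/black marking from C:
C gray
  D gray
    F gray
      H gray
        J gray
        J black
      H black
      I gray
      I black
      A gray
      A black
      F→C: C is gray → back edge
Back edge closes the cycle C → D → F → C; its vertices are {C, D, F}.

C, D, F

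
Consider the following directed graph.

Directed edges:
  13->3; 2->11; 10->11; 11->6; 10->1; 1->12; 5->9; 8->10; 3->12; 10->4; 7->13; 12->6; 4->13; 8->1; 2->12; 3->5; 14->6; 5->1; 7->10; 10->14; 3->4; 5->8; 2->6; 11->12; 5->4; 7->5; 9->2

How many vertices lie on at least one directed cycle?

6

A vertex is on a directed cycle iff it belongs to a strongly connected component of size ≥ 2 (or has a self-loop).
The vertices on cycles are {3, 4, 5, 8, 10, 13} — 6 in total.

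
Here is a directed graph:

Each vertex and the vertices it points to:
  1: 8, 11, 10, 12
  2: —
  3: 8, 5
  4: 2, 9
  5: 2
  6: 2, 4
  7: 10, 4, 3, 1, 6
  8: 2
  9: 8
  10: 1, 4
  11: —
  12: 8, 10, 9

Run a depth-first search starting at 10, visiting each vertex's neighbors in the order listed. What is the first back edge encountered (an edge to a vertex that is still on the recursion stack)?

DFS from 10 (visiting each vertex's neighbors in the order listed); mark gray on enter, black on exit:
10 gray
  1 gray
    8 gray
      2 gray
      2 black
    8 black
    11 gray
    11 black
    1→10: 10 is gray → back edge
First back edge: 1 → 10.

1→10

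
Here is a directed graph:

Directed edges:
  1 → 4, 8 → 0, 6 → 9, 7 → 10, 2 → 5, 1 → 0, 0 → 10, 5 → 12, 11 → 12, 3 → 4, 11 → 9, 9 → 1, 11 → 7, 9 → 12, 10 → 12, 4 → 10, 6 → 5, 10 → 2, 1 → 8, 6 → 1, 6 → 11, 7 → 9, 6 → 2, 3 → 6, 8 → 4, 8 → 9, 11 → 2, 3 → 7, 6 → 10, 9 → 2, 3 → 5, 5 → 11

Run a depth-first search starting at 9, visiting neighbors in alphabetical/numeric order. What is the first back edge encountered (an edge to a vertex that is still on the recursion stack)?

11->2

DFS from 9 (visiting neighbors in alphabetical/numeric order); mark gray on enter, black on exit:
9 gray
  1 gray
    0 gray
      10 gray
        2 gray
          5 gray
            11 gray
              11→2: 2 is gray → back edge
First back edge: 11 → 2.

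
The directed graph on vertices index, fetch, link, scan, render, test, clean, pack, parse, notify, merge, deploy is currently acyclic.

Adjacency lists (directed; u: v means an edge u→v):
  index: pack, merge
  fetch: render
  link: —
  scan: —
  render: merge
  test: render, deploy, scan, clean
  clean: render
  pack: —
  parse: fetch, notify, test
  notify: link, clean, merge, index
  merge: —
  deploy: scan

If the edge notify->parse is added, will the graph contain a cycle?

Yes

Adding notify→parse creates a cycle iff parse can already reach notify.
Path from parse: parse → notify.
So parse → … → notify → parse is a cycle.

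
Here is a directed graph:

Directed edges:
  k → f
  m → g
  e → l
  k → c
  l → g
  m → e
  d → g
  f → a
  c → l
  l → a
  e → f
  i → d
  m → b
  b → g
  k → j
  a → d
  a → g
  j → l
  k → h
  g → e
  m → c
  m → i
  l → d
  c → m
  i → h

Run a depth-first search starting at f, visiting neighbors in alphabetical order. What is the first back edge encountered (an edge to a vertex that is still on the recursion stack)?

e→f

DFS from f (visiting neighbors in alphabetical order); mark gray on enter, black on exit:
f gray
  a gray
    d gray
      g gray
        e gray
          e→f: f is gray → back edge
First back edge: e → f.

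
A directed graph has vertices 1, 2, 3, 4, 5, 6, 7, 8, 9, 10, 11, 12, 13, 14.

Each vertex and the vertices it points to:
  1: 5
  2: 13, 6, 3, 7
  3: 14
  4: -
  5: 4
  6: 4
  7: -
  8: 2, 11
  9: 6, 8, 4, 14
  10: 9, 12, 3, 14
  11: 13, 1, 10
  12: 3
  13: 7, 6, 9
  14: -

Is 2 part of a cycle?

Yes

2 is on a cycle iff 2 can reach itself via ≥1 edge.
2 → 13 → 9 → 8 → 2 — yes.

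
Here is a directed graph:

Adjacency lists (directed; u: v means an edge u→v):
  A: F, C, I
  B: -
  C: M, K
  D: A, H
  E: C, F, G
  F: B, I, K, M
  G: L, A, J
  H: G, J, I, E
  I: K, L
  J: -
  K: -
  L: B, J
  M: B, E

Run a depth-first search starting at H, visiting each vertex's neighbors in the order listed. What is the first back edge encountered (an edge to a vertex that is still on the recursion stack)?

C->M

DFS from H (visiting each vertex's neighbors in the order listed); mark gray on enter, black on exit:
H gray
  G gray
    L gray
      B gray
      B black
      J gray
      J black
    L black
    A gray
      F gray
        F→B: B black — skip
        I gray
          K gray
          K black
          I→L: L black — skip
        I black
        F→K: K black — skip
        M gray
          M→B: B black — skip
          E gray
            C gray
              C→M: M is gray → back edge
First back edge: C → M.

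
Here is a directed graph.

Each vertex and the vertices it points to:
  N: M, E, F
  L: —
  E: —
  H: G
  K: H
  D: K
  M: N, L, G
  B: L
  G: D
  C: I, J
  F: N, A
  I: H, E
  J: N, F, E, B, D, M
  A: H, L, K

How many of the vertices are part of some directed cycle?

7

A vertex is on a directed cycle iff it belongs to a strongly connected component of size ≥ 2 (or has a self-loop).
The vertices on cycles are {D, F, G, H, K, M, N} — 7 in total.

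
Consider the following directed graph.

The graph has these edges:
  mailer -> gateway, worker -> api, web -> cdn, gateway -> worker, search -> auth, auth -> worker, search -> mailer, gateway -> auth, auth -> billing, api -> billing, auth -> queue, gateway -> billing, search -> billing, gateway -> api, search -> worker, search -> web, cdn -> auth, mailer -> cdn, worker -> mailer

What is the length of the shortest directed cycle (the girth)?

For each vertex v, BFS finds the shortest path from v back to v.
The shortest such closed walk is mailer → gateway → worker → mailer, length 3.

3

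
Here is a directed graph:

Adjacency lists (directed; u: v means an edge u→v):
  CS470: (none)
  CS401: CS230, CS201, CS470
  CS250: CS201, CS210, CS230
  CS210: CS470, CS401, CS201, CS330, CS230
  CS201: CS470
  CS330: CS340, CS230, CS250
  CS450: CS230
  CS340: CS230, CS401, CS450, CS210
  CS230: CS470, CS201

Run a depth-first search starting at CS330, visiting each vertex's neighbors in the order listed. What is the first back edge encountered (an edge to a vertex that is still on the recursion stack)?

DFS from CS330 (visiting each vertex's neighbors in the order listed); mark gray on enter, black on exit:
CS330 gray
  CS340 gray
    CS230 gray
      CS470 gray
      CS470 black
      CS201 gray
        CS201→CS470: CS470 black — skip
      CS201 black
    CS230 black
    CS401 gray
      CS401→CS230: CS230 black — skip
      CS401→CS201: CS201 black — skip
      CS401→CS470: CS470 black — skip
    CS401 black
    CS450 gray
      CS450→CS230: CS230 black — skip
    CS450 black
    CS210 gray
      CS210→CS470: CS470 black — skip
      CS210→CS401: CS401 black — skip
      CS210→CS201: CS201 black — skip
      CS210→CS330: CS330 is gray → back edge
First back edge: CS210 → CS330.

CS210→CS330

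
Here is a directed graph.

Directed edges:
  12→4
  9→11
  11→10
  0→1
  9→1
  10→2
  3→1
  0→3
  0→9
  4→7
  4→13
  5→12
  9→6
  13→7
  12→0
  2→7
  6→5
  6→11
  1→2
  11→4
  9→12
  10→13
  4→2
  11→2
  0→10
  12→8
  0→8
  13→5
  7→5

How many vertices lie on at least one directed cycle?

13

A vertex is on a directed cycle iff it belongs to a strongly connected component of size ≥ 2 (or has a self-loop).
The vertices on cycles are {0, 1, 2, 3, 4, 5, 6, 7, 9, 10, 11, 12, 13} — 13 in total.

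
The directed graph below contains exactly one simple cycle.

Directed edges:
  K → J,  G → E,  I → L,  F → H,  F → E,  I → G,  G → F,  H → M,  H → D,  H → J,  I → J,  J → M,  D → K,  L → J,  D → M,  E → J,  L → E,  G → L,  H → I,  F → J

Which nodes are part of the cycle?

DFS with gray/black marking from H:
H gray
  J gray
    M gray
    M black
  J black
  D gray
    D→M: M black — skip
    K gray
      K→J: J black — skip
    K black
  D black
  H→M: M black — skip
  I gray
    I→J: J black — skip
    L gray
      L→J: J black — skip
      E gray
        E→J: J black — skip
      E black
    L black
    G gray
      G→L: L black — skip
      G→E: E black — skip
      F gray
        F→H: H is gray → back edge
Back edge closes the cycle H → I → G → F → H; its vertices are {F, G, H, I}.

F, G, H, I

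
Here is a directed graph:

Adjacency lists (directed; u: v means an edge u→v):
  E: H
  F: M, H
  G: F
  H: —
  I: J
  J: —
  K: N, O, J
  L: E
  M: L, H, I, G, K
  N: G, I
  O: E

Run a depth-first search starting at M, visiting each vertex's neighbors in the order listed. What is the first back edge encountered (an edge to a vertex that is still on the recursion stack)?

F→M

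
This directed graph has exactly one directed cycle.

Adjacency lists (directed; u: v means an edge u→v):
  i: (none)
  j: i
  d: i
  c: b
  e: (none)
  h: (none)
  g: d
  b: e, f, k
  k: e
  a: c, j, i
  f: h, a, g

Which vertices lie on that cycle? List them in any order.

DFS with gray/black marking from c:
c gray
  b gray
    e gray
    e black
    f gray
      h gray
      h black
      a gray
        a→c: c is gray → back edge
Back edge closes the cycle c → b → f → a → c; its vertices are {a, b, c, f}.

a, b, c, f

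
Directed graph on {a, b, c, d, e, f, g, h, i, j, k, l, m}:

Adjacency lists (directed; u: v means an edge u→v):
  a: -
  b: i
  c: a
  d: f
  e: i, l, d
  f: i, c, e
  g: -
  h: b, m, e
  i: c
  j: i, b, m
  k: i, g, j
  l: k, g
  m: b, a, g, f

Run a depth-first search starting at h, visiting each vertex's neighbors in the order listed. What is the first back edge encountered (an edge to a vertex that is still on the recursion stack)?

j->m

DFS from h (visiting each vertex's neighbors in the order listed); mark gray on enter, black on exit:
h gray
  b gray
    i gray
      c gray
        a gray
        a black
      c black
    i black
  b black
  m gray
    m→b: b black — skip
    m→a: a black — skip
    g gray
    g black
    f gray
      f→i: i black — skip
      f→c: c black — skip
      e gray
        e→i: i black — skip
        l gray
          k gray
            k→i: i black — skip
            k→g: g black — skip
            j gray
              j→i: i black — skip
              j→b: b black — skip
              j→m: m is gray → back edge
First back edge: j → m.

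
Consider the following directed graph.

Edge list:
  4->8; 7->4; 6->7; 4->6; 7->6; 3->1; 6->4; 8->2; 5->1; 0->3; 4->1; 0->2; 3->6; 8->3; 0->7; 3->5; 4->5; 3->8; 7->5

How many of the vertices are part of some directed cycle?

A vertex is on a directed cycle iff it belongs to a strongly connected component of size ≥ 2 (or has a self-loop).
The vertices on cycles are {3, 4, 6, 7, 8} — 5 in total.

5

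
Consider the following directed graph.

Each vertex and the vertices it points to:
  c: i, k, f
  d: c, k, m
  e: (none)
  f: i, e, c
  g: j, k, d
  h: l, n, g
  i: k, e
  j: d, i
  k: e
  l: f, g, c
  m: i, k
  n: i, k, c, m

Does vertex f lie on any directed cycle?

f is on a cycle iff f can reach itself via ≥1 edge.
f → c → f — yes.

Yes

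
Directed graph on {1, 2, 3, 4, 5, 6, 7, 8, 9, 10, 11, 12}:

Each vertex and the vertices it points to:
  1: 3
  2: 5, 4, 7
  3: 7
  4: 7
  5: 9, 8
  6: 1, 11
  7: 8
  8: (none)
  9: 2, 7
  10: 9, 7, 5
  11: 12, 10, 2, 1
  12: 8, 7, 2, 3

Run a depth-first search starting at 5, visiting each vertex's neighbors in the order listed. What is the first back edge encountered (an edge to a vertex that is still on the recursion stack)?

2→5

DFS from 5 (visiting each vertex's neighbors in the order listed); mark gray on enter, black on exit:
5 gray
  9 gray
    2 gray
      2→5: 5 is gray → back edge
First back edge: 2 → 5.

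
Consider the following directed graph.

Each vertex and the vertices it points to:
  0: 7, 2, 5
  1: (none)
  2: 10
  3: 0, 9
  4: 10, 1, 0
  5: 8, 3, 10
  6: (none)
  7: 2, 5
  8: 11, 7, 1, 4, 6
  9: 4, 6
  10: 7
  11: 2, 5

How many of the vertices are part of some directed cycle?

A vertex is on a directed cycle iff it belongs to a strongly connected component of size ≥ 2 (or has a self-loop).
The vertices on cycles are {0, 2, 3, 4, 5, 7, 8, 9, 10, 11} — 10 in total.

10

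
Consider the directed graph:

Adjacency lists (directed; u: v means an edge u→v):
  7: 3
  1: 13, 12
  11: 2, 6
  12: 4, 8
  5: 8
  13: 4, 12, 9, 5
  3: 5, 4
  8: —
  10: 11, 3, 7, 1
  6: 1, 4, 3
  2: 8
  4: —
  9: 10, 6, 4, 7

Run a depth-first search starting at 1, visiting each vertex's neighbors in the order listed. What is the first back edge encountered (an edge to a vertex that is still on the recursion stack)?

6->1

DFS from 1 (visiting each vertex's neighbors in the order listed); mark gray on enter, black on exit:
1 gray
  13 gray
    4 gray
    4 black
    12 gray
      12→4: 4 black — skip
      8 gray
      8 black
    12 black
    9 gray
      10 gray
        11 gray
          2 gray
            2→8: 8 black — skip
          2 black
          6 gray
            6→1: 1 is gray → back edge
First back edge: 6 → 1.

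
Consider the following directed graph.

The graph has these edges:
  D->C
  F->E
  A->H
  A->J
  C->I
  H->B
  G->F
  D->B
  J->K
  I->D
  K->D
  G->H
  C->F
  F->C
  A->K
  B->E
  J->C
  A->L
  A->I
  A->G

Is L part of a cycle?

No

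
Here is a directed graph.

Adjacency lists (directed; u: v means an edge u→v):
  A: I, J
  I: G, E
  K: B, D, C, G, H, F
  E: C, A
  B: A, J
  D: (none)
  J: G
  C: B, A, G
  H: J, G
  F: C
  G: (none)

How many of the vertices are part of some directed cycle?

A vertex is on a directed cycle iff it belongs to a strongly connected component of size ≥ 2 (or has a self-loop).
The vertices on cycles are {A, B, C, E, I} — 5 in total.

5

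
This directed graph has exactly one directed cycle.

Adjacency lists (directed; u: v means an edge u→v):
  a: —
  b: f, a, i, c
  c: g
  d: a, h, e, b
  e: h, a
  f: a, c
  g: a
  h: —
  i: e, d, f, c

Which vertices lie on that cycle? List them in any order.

b, d, i

DFS with gray/black marking from i:
i gray
  e gray
    h gray
    h black
    a gray
    a black
  e black
  d gray
    d→a: a black — skip
    d→h: h black — skip
    d→e: e black — skip
    b gray
      f gray
        f→a: a black — skip
        c gray
          g gray
            g→a: a black — skip
          g black
        c black
      f black
      b→a: a black — skip
      b→i: i is gray → back edge
Back edge closes the cycle i → d → b → i; its vertices are {b, d, i}.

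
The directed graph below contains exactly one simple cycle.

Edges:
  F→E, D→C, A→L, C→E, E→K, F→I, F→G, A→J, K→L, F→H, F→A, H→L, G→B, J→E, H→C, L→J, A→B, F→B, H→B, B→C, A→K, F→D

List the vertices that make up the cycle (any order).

E, J, K, L

DFS with gray/black marking from L:
L gray
  J gray
    E gray
      K gray
        K→L: L is gray → back edge
Back edge closes the cycle L → J → E → K → L; its vertices are {E, J, K, L}.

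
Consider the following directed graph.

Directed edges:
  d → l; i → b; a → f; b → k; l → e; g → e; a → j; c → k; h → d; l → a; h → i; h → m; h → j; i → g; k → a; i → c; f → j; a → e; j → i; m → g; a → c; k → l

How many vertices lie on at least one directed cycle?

8

A vertex is on a directed cycle iff it belongs to a strongly connected component of size ≥ 2 (or has a self-loop).
The vertices on cycles are {a, b, c, f, i, j, k, l} — 8 in total.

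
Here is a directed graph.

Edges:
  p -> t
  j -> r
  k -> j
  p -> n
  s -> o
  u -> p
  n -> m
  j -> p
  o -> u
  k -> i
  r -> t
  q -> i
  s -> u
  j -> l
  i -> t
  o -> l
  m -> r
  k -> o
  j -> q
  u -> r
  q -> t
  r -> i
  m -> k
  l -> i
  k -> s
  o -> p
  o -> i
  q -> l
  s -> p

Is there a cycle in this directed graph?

DFS with white/gray/black marking, starting from n:
n gray
  m gray
    r gray
      i gray
        t gray
        t black
      i black
      r→t: t black — skip
    r black
    k gray
      j gray
        p gray
          p→t: t black — skip
          p→n: n is gray → back edge
Back edge found, so a cycle exists: n → m → k → j → p → n.

Yes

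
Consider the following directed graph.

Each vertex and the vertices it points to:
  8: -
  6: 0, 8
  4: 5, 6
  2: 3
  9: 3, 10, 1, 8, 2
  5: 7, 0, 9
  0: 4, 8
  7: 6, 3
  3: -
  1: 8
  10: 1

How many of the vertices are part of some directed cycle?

5

A vertex is on a directed cycle iff it belongs to a strongly connected component of size ≥ 2 (or has a self-loop).
The vertices on cycles are {0, 4, 5, 6, 7} — 5 in total.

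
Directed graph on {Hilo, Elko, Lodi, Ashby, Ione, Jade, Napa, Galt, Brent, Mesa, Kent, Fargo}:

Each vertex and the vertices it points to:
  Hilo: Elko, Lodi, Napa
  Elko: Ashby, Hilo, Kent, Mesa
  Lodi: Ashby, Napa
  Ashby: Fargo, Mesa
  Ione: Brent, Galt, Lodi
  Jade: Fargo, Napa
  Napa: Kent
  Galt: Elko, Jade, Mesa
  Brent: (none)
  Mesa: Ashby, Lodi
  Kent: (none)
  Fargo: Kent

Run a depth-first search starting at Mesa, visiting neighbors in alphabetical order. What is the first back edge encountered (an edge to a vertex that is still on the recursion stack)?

DFS from Mesa (visiting neighbors in alphabetical order); mark gray on enter, black on exit:
Mesa gray
  Ashby gray
    Fargo gray
      Kent gray
      Kent black
    Fargo black
    Ashby→Mesa: Mesa is gray → back edge
First back edge: Ashby → Mesa.

Ashby→Mesa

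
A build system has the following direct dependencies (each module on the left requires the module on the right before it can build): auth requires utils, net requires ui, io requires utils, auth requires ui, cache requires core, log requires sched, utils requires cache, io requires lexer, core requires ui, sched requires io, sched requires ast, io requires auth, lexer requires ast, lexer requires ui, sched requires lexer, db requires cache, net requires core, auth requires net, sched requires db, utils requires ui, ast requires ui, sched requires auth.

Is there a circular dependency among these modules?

No

DFS with white/gray/black marking, starting from ast:
ast gray
  ui gray
  ui black
ast black
sched gray
  sched→ast: ast black — skip
  lexer gray
    lexer→ui: ui black — skip
    lexer→ast: ast black — skip
  lexer black
  io gray
    io→lexer: lexer black — skip
    auth gray
      net gray
        core gray
          core→ui: ui black — skip
        core black
        net→ui: ui black — skip
      net black
      auth→ui: ui black — skip
      utils gray
        cache gray
          cache→core: core black — skip
        cache black
        utils→ui: ui black — skip
      utils black
    auth black
    io→utils: utils black — skip
  io black
  sched→auth: auth black — skip
  db gray
    db→cache: cache black — skip
  db black
sched black
log gray
  log→sched: sched black — skip
log black
Every edge goes to a white or black vertex — no back edge, so the graph is acyclic.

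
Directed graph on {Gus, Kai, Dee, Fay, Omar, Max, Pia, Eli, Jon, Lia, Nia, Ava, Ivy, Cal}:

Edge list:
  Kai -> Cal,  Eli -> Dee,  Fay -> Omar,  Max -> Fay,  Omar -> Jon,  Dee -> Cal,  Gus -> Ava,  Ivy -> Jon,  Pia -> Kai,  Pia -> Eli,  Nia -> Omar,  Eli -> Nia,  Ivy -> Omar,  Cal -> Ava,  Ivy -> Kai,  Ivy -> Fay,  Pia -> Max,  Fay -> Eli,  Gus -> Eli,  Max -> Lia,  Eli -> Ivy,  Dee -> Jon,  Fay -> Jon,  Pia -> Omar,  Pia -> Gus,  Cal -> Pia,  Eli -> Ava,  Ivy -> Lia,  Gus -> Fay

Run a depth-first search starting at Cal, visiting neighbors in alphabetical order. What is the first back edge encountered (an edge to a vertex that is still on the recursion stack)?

DFS from Cal (visiting neighbors in alphabetical order); mark gray on enter, black on exit:
Cal gray
  Ava gray
  Ava black
  Pia gray
    Eli gray
      Eli→Ava: Ava black — skip
      Dee gray
        Dee→Cal: Cal is gray → back edge
First back edge: Dee → Cal.

Dee→Cal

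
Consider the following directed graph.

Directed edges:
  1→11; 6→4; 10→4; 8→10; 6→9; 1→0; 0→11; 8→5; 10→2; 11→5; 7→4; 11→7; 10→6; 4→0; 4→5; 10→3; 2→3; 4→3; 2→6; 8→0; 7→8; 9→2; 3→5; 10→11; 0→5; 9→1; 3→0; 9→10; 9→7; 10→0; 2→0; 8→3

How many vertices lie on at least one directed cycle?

11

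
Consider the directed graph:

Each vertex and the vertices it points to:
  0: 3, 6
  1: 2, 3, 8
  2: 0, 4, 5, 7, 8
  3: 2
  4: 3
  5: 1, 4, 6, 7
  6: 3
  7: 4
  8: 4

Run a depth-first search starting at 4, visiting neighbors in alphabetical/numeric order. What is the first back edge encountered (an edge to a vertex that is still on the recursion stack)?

0->3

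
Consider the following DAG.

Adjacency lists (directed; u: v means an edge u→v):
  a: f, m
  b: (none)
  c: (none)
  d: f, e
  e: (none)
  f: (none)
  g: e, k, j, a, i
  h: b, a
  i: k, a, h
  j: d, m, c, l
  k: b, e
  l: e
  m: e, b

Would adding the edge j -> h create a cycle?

Adding j→h creates a cycle iff h can already reach j.
Explore from h: no path reaches j. The graph stays acyclic.

No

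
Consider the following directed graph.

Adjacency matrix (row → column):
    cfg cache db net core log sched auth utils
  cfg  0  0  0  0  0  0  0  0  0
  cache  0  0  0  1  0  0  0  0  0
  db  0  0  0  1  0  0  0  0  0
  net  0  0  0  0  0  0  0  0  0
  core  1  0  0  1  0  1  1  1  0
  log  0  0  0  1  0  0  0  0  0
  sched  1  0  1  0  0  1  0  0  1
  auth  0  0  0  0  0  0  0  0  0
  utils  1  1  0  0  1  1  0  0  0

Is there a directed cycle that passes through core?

Yes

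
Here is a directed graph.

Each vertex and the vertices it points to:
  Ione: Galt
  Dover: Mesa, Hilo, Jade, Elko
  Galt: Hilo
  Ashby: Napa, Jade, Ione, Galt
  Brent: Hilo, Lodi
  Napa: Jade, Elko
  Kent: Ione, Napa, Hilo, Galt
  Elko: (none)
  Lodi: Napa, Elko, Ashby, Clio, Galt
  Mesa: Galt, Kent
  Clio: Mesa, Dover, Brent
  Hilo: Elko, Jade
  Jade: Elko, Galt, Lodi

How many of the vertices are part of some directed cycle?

12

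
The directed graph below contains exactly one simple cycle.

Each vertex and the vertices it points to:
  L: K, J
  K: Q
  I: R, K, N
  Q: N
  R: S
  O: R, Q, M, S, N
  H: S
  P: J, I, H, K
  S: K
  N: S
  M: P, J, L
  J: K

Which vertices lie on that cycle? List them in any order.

DFS with gray/black marking from Q:
Q gray
  N gray
    S gray
      K gray
        K→Q: Q is gray → back edge
Back edge closes the cycle Q → N → S → K → Q; its vertices are {K, N, Q, S}.

K, N, Q, S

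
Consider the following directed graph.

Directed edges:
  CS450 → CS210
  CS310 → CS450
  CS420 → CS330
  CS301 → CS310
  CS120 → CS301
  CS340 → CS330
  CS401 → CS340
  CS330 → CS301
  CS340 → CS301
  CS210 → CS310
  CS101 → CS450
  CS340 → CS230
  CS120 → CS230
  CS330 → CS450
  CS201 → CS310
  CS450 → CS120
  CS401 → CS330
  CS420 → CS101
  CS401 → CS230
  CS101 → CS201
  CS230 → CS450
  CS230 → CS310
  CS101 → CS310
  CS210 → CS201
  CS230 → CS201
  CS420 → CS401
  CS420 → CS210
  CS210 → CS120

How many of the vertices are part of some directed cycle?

7

A vertex is on a directed cycle iff it belongs to a strongly connected component of size ≥ 2 (or has a self-loop).
The vertices on cycles are {CS120, CS201, CS210, CS230, CS301, CS310, CS450} — 7 in total.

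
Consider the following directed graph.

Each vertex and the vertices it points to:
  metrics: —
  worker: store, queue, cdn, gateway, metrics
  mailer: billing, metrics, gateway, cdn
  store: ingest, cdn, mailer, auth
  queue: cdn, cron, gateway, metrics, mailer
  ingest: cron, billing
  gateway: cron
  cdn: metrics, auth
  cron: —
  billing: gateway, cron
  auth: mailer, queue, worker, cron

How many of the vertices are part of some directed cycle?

A vertex is on a directed cycle iff it belongs to a strongly connected component of size ≥ 2 (or has a self-loop).
The vertices on cycles are {cdn, auth, queue, store, mailer, worker} — 6 in total.

6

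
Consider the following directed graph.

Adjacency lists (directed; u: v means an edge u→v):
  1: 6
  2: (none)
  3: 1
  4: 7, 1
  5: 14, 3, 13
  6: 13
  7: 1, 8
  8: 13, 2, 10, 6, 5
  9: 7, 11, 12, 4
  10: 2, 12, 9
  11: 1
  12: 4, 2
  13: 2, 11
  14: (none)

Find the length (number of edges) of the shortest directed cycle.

4

For each vertex v, BFS finds the shortest path from v back to v.
The shortest such closed walk is 8 → 10 → 9 → 7 → 8, length 4.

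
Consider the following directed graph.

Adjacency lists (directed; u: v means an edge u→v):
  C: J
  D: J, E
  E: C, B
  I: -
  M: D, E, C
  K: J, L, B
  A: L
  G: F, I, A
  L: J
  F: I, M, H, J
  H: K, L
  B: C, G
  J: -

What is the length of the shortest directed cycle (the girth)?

5

For each vertex v, BFS finds the shortest path from v back to v.
The shortest such closed walk is G → F → M → E → B → G, length 5.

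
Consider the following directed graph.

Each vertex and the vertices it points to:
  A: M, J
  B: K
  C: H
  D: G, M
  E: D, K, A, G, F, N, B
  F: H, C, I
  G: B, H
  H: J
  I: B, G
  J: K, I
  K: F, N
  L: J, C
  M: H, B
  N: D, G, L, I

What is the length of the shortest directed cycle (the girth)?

4

For each vertex v, BFS finds the shortest path from v back to v.
The shortest such closed walk is N → L → J → K → N, length 4.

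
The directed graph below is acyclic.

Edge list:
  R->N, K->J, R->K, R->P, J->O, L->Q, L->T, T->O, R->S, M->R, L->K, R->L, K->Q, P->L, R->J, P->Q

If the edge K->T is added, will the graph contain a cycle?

No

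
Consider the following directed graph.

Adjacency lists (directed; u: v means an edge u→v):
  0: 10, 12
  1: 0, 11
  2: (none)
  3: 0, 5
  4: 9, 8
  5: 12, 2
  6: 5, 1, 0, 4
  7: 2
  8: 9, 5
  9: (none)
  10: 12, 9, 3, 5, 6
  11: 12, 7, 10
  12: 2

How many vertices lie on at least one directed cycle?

6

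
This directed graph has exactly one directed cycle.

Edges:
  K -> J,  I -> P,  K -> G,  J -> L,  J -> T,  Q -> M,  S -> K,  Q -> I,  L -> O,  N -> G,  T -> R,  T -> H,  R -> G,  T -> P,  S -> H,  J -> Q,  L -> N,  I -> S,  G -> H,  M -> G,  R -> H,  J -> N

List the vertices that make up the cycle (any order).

I, J, K, Q, S

DFS with gray/black marking from J:
J gray
  N gray
    G gray
      H gray
      H black
    G black
  N black
  Q gray
    I gray
      P gray
      P black
      S gray
        S→H: H black — skip
        K gray
          K→J: J is gray → back edge
Back edge closes the cycle J → Q → I → S → K → J; its vertices are {I, J, K, Q, S}.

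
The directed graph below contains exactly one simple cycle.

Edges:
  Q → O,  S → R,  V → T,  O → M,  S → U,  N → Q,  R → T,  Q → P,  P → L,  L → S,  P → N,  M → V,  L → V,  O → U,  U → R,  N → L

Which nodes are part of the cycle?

N, P, Q

DFS with gray/black marking from P:
P gray
  N gray
    L gray
      V gray
        T gray
        T black
      V black
      S gray
        U gray
          R gray
            R→T: T black — skip
          R black
        U black
        S→R: R black — skip
      S black
    L black
    Q gray
      O gray
        M gray
          M→V: V black — skip
        M black
        O→U: U black — skip
      O black
      Q→P: P is gray → back edge
Back edge closes the cycle P → N → Q → P; its vertices are {N, P, Q}.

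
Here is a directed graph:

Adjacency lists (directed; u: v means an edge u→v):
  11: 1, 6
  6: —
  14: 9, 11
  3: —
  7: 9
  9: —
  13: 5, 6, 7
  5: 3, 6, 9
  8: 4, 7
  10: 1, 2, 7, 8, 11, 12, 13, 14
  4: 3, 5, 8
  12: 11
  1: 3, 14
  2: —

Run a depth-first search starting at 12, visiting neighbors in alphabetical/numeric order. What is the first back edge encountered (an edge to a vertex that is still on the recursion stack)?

DFS from 12 (visiting neighbors in alphabetical/numeric order); mark gray on enter, black on exit:
12 gray
  11 gray
    1 gray
      3 gray
      3 black
      14 gray
        9 gray
        9 black
        14→11: 11 is gray → back edge
First back edge: 14 → 11.

14→11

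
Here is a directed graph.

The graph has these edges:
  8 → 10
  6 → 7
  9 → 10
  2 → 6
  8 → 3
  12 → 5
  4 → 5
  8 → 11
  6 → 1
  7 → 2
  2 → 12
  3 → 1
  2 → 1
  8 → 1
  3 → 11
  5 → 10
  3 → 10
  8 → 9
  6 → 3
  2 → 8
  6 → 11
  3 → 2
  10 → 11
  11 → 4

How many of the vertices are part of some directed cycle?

9

A vertex is on a directed cycle iff it belongs to a strongly connected component of size ≥ 2 (or has a self-loop).
The vertices on cycles are {2, 3, 4, 5, 6, 7, 8, 10, 11} — 9 in total.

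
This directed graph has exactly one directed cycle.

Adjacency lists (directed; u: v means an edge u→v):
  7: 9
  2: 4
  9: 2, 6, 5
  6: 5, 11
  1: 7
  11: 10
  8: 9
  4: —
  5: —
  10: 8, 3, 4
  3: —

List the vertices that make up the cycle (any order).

6, 8, 9, 10, 11

DFS with gray/black marking from 9:
9 gray
  2 gray
    4 gray
    4 black
  2 black
  6 gray
    5 gray
    5 black
    11 gray
      10 gray
        8 gray
          8→9: 9 is gray → back edge
Back edge closes the cycle 9 → 6 → 11 → 10 → 8 → 9; its vertices are {6, 8, 9, 10, 11}.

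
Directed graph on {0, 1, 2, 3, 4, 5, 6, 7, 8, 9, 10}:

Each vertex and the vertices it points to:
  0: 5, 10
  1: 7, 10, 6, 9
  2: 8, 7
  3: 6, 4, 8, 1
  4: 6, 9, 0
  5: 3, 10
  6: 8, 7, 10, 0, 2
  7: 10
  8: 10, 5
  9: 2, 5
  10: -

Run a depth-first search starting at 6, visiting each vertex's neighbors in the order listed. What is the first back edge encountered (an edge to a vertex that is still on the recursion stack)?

DFS from 6 (visiting each vertex's neighbors in the order listed); mark gray on enter, black on exit:
6 gray
  8 gray
    10 gray
    10 black
    5 gray
      3 gray
        3→6: 6 is gray → back edge
First back edge: 3 → 6.

3→6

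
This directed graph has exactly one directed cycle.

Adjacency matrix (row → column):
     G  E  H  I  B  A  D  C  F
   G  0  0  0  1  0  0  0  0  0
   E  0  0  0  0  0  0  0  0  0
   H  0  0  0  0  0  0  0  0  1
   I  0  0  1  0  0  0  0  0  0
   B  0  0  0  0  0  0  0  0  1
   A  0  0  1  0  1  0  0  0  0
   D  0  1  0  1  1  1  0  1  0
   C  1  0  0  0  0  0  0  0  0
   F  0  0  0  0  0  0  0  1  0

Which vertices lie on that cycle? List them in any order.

C, F, G, H, I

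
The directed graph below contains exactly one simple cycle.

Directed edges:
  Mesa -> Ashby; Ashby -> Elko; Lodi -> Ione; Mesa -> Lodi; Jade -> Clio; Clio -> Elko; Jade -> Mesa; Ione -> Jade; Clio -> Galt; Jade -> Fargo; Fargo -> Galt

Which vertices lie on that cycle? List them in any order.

Ione, Jade, Lodi, Mesa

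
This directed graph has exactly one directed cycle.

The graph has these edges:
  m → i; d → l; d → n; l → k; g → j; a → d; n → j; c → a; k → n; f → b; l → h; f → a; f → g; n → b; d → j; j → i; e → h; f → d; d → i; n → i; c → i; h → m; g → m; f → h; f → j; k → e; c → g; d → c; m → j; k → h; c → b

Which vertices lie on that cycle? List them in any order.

DFS with gray/black marking from d:
d gray
  c gray
    b gray
    b black
    i gray
    i black
    a gray
      a→d: d is gray → back edge
Back edge closes the cycle d → c → a → d; its vertices are {a, c, d}.

a, c, d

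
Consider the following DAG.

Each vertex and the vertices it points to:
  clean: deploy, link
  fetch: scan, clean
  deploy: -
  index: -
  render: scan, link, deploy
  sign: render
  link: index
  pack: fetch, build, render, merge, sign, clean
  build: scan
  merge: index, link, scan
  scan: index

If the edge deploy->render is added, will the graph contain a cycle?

Adding deploy→render creates a cycle iff render can already reach deploy.
Path from render: render → deploy.
So render → … → deploy → render is a cycle.

Yes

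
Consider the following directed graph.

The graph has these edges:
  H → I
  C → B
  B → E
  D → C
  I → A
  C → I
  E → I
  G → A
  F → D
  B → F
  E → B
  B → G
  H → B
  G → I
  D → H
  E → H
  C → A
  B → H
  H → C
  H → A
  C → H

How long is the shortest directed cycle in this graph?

For each vertex v, BFS finds the shortest path from v back to v.
The shortest such closed walk is E → B → E, length 2.

2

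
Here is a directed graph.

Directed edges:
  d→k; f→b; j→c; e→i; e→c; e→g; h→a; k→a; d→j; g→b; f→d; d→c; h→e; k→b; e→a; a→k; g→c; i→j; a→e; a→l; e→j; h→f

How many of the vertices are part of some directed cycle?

A vertex is on a directed cycle iff it belongs to a strongly connected component of size ≥ 2 (or has a self-loop).
The vertices on cycles are {a, e, k} — 3 in total.

3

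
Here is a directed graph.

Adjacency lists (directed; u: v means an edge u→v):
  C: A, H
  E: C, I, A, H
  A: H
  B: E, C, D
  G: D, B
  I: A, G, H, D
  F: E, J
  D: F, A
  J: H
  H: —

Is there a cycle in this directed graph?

Yes

DFS with white/gray/black marking, starting from D:
D gray
  F gray
    E gray
      C gray
        A gray
          H gray
          H black
        A black
        C→H: H black — skip
      C black
      I gray
        I→A: A black — skip
        G gray
          G→D: D is gray → back edge
Back edge found, so a cycle exists: D → F → E → I → G → D.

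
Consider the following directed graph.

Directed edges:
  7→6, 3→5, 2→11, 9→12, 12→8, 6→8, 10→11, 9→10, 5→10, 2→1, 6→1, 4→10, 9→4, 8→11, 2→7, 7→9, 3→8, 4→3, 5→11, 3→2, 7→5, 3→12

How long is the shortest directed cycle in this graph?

For each vertex v, BFS finds the shortest path from v back to v.
The shortest such closed walk is 2 → 7 → 9 → 4 → 3 → 2, length 5.

5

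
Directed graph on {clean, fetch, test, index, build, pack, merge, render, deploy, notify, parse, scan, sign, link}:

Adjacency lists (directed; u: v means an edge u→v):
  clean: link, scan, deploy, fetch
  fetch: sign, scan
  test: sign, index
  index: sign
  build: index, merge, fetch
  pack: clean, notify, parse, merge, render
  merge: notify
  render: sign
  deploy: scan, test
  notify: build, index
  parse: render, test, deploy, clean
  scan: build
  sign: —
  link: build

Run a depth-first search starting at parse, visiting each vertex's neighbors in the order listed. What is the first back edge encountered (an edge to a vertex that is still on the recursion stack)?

DFS from parse (visiting each vertex's neighbors in the order listed); mark gray on enter, black on exit:
parse gray
  render gray
    sign gray
    sign black
  render black
  test gray
    test→sign: sign black — skip
    index gray
      index→sign: sign black — skip
    index black
  test black
  deploy gray
    scan gray
      build gray
        build→index: index black — skip
        merge gray
          notify gray
            notify→build: build is gray → back edge
First back edge: notify → build.

notify→build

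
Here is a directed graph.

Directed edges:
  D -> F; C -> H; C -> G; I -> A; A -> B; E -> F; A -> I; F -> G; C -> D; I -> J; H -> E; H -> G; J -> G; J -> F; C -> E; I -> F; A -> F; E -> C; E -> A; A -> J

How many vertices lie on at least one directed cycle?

A vertex is on a directed cycle iff it belongs to a strongly connected component of size ≥ 2 (or has a self-loop).
The vertices on cycles are {A, C, E, H, I} — 5 in total.

5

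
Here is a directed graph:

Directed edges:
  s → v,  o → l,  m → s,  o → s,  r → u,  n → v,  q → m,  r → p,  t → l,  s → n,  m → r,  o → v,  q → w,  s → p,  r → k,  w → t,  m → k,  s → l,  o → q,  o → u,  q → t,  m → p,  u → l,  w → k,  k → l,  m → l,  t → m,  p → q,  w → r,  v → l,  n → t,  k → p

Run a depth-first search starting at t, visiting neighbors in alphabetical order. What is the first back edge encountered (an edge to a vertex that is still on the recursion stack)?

q->m

DFS from t (visiting neighbors in alphabetical order); mark gray on enter, black on exit:
t gray
  l gray
  l black
  m gray
    k gray
      k→l: l black — skip
      p gray
        q gray
          q→m: m is gray → back edge
First back edge: q → m.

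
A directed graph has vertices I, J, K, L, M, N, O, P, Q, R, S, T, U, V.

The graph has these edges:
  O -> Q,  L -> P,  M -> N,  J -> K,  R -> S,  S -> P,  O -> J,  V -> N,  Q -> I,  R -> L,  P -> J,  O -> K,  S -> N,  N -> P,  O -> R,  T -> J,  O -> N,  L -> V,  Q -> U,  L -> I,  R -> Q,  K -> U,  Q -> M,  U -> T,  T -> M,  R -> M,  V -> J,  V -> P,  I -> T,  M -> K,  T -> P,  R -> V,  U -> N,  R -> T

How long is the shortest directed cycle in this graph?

For each vertex v, BFS finds the shortest path from v back to v.
The shortest such closed walk is M → K → U → T → M, length 4.

4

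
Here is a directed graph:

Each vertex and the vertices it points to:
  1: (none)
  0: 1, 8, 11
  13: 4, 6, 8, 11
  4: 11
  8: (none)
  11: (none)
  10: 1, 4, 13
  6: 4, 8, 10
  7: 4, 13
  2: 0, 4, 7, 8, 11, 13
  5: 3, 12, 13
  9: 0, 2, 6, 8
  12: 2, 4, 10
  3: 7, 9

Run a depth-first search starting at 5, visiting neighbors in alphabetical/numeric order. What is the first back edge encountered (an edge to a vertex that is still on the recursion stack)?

10→13

DFS from 5 (visiting neighbors in alphabetical/numeric order); mark gray on enter, black on exit:
5 gray
  3 gray
    7 gray
      4 gray
        11 gray
        11 black
      4 black
      13 gray
        13→4: 4 black — skip
        6 gray
          6→4: 4 black — skip
          8 gray
          8 black
          10 gray
            1 gray
            1 black
            10→4: 4 black — skip
            10→13: 13 is gray → back edge
First back edge: 10 → 13.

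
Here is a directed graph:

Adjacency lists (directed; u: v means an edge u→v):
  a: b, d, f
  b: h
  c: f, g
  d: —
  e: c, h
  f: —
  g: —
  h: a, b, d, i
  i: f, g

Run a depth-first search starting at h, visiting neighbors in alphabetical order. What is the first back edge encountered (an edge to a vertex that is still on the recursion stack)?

b->h

DFS from h (visiting neighbors in alphabetical order); mark gray on enter, black on exit:
h gray
  a gray
    b gray
      b→h: h is gray → back edge
First back edge: b → h.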